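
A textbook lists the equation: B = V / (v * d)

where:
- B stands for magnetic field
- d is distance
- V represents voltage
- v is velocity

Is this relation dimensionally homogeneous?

Yes

B (magnetic field) has dimensions [I^-1 M T^-2].
d (distance) has dimensions [L].
V (voltage) has dimensions [I^-1 L^2 M T^-3].
v (velocity) has dimensions [L T^-1].

Left side: [I^-1 M T^-2]
Right side: [I^-1 M T^-2]

Both sides have the same dimensions, so the equation is dimensionally consistent.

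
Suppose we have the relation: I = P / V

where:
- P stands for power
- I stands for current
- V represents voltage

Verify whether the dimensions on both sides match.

Yes

P (power) has dimensions [L^2 M T^-3].
I (current) has dimensions [I].
V (voltage) has dimensions [I^-1 L^2 M T^-3].

Left side: [I]
Right side: [I]

Both sides have the same dimensions, so the equation is dimensionally consistent.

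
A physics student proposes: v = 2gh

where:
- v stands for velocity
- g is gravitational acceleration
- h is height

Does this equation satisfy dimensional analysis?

No

v (velocity) has dimensions [L T^-1].
g (gravitational acceleration) has dimensions [L T^-2].
h (height) has dimensions [L].

Left side: [L T^-1]
Right side: [L^2 T^-2]

The two sides have different dimensions, so the equation is NOT dimensionally consistent.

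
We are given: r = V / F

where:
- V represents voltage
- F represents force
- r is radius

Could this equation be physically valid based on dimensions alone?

No

V (voltage) has dimensions [I^-1 L^2 M T^-3].
F (force) has dimensions [L M T^-2].
r (radius) has dimensions [L].

Left side: [L]
Right side: [I^-1 L T^-1]

The two sides have different dimensions, so the equation is NOT dimensionally consistent.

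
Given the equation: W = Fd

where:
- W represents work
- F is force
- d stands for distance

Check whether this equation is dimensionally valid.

Yes

W (work) has dimensions [L^2 M T^-2].
F (force) has dimensions [L M T^-2].
d (distance) has dimensions [L].

Left side: [L^2 M T^-2]
Right side: [L^2 M T^-2]

Both sides have the same dimensions, so the equation is dimensionally consistent.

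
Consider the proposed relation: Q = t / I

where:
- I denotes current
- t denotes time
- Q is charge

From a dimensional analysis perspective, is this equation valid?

No

I (current) has dimensions [I].
t (time) has dimensions [T].
Q (charge) has dimensions [I T].

Left side: [I T]
Right side: [I^-1 T]

The two sides have different dimensions, so the equation is NOT dimensionally consistent.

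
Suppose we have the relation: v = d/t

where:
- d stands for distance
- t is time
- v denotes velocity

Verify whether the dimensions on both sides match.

Yes

d (distance) has dimensions [L].
t (time) has dimensions [T].
v (velocity) has dimensions [L T^-1].

Left side: [L T^-1]
Right side: [L T^-1]

Both sides have the same dimensions, so the equation is dimensionally consistent.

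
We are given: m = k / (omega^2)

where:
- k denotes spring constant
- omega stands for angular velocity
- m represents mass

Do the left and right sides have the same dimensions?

Yes

k (spring constant) has dimensions [M T^-2].
omega (angular velocity) has dimensions [T^-1].
m (mass) has dimensions [M].

Left side: [M]
Right side: [M]

Both sides have the same dimensions, so the equation is dimensionally consistent.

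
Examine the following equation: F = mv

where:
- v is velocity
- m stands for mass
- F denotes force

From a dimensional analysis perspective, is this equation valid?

No

v (velocity) has dimensions [L T^-1].
m (mass) has dimensions [M].
F (force) has dimensions [L M T^-2].

Left side: [L M T^-2]
Right side: [L M T^-1]

The two sides have different dimensions, so the equation is NOT dimensionally consistent.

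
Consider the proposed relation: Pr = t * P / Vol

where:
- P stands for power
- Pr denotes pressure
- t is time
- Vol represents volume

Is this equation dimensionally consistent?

Yes

P (power) has dimensions [L^2 M T^-3].
Pr (pressure) has dimensions [L^-1 M T^-2].
t (time) has dimensions [T].
Vol (volume) has dimensions [L^3].

Left side: [L^-1 M T^-2]
Right side: [L^-1 M T^-2]

Both sides have the same dimensions, so the equation is dimensionally consistent.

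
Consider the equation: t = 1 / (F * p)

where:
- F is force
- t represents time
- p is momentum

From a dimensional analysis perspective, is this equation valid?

No

F (force) has dimensions [L M T^-2].
t (time) has dimensions [T].
p (momentum) has dimensions [L M T^-1].

Left side: [T]
Right side: [L^-2 M^-2 T^3]

The two sides have different dimensions, so the equation is NOT dimensionally consistent.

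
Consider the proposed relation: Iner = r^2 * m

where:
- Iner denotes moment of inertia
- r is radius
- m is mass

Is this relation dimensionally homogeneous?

Yes

Iner (moment of inertia) has dimensions [L^2 M].
r (radius) has dimensions [L].
m (mass) has dimensions [M].

Left side: [L^2 M]
Right side: [L^2 M]

Both sides have the same dimensions, so the equation is dimensionally consistent.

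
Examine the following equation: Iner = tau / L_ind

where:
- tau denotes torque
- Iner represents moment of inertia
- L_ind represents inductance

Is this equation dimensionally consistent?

No

tau (torque) has dimensions [L^2 M T^-2].
Iner (moment of inertia) has dimensions [L^2 M].
L_ind (inductance) has dimensions [I^-2 L^2 M T^-2].

Left side: [L^2 M]
Right side: [I^2]

The two sides have different dimensions, so the equation is NOT dimensionally consistent.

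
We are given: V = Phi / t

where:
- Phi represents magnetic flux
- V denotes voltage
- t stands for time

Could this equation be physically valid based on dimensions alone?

Yes

Phi (magnetic flux) has dimensions [I^-1 L^2 M T^-2].
V (voltage) has dimensions [I^-1 L^2 M T^-3].
t (time) has dimensions [T].

Left side: [I^-1 L^2 M T^-3]
Right side: [I^-1 L^2 M T^-3]

Both sides have the same dimensions, so the equation is dimensionally consistent.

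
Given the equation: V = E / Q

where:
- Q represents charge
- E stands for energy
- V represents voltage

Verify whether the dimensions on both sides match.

Yes

Q (charge) has dimensions [I T].
E (energy) has dimensions [L^2 M T^-2].
V (voltage) has dimensions [I^-1 L^2 M T^-3].

Left side: [I^-1 L^2 M T^-3]
Right side: [I^-1 L^2 M T^-3]

Both sides have the same dimensions, so the equation is dimensionally consistent.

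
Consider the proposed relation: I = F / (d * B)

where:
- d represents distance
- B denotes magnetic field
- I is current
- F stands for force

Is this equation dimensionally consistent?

Yes

d (distance) has dimensions [L].
B (magnetic field) has dimensions [I^-1 M T^-2].
I (current) has dimensions [I].
F (force) has dimensions [L M T^-2].

Left side: [I]
Right side: [I]

Both sides have the same dimensions, so the equation is dimensionally consistent.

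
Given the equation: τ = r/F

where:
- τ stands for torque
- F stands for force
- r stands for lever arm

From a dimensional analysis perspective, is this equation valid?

No

τ (torque) has dimensions [L^2 M T^-2].
F (force) has dimensions [L M T^-2].
r (lever arm) has dimensions [L].

Left side: [L^2 M T^-2]
Right side: [M^-1 T^2]

The two sides have different dimensions, so the equation is NOT dimensionally consistent.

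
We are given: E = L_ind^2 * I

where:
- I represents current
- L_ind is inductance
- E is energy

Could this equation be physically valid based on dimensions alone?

No

I (current) has dimensions [I].
L_ind (inductance) has dimensions [I^-2 L^2 M T^-2].
E (energy) has dimensions [L^2 M T^-2].

Left side: [L^2 M T^-2]
Right side: [I^-3 L^4 M^2 T^-4]

The two sides have different dimensions, so the equation is NOT dimensionally consistent.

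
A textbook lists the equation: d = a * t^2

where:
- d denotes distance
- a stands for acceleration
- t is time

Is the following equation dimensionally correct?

Yes

d (distance) has dimensions [L].
a (acceleration) has dimensions [L T^-2].
t (time) has dimensions [T].

Left side: [L]
Right side: [L]

Both sides have the same dimensions, so the equation is dimensionally consistent.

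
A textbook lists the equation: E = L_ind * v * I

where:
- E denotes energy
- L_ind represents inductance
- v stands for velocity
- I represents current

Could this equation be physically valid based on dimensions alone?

No

E (energy) has dimensions [L^2 M T^-2].
L_ind (inductance) has dimensions [I^-2 L^2 M T^-2].
v (velocity) has dimensions [L T^-1].
I (current) has dimensions [I].

Left side: [L^2 M T^-2]
Right side: [I^-1 L^3 M T^-3]

The two sides have different dimensions, so the equation is NOT dimensionally consistent.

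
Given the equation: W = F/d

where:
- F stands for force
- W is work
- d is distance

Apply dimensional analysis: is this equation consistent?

No

F (force) has dimensions [L M T^-2].
W (work) has dimensions [L^2 M T^-2].
d (distance) has dimensions [L].

Left side: [L^2 M T^-2]
Right side: [M T^-2]

The two sides have different dimensions, so the equation is NOT dimensionally consistent.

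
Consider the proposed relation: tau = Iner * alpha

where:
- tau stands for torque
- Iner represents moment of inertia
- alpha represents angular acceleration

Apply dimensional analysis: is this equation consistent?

Yes

tau (torque) has dimensions [L^2 M T^-2].
Iner (moment of inertia) has dimensions [L^2 M].
alpha (angular acceleration) has dimensions [T^-2].

Left side: [L^2 M T^-2]
Right side: [L^2 M T^-2]

Both sides have the same dimensions, so the equation is dimensionally consistent.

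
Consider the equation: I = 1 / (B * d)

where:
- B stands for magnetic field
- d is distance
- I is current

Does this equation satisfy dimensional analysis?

No

B (magnetic field) has dimensions [I^-1 M T^-2].
d (distance) has dimensions [L].
I (current) has dimensions [I].

Left side: [I]
Right side: [I L^-1 M^-1 T^2]

The two sides have different dimensions, so the equation is NOT dimensionally consistent.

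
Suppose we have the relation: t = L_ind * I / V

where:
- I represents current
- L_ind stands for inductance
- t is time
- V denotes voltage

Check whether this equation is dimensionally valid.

Yes

I (current) has dimensions [I].
L_ind (inductance) has dimensions [I^-2 L^2 M T^-2].
t (time) has dimensions [T].
V (voltage) has dimensions [I^-1 L^2 M T^-3].

Left side: [T]
Right side: [T]

Both sides have the same dimensions, so the equation is dimensionally consistent.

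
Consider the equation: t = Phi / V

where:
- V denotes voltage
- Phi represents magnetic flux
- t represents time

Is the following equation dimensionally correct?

Yes

V (voltage) has dimensions [I^-1 L^2 M T^-3].
Phi (magnetic flux) has dimensions [I^-1 L^2 M T^-2].
t (time) has dimensions [T].

Left side: [T]
Right side: [T]

Both sides have the same dimensions, so the equation is dimensionally consistent.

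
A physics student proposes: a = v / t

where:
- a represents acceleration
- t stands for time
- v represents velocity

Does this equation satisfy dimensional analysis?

Yes

a (acceleration) has dimensions [L T^-2].
t (time) has dimensions [T].
v (velocity) has dimensions [L T^-1].

Left side: [L T^-2]
Right side: [L T^-2]

Both sides have the same dimensions, so the equation is dimensionally consistent.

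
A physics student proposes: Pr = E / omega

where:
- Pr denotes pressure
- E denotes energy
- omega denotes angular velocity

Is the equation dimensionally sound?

No

Pr (pressure) has dimensions [L^-1 M T^-2].
E (energy) has dimensions [L^2 M T^-2].
omega (angular velocity) has dimensions [T^-1].

Left side: [L^-1 M T^-2]
Right side: [L^2 M T^-1]

The two sides have different dimensions, so the equation is NOT dimensionally consistent.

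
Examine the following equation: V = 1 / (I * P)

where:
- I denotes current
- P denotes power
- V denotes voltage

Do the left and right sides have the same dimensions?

No

I (current) has dimensions [I].
P (power) has dimensions [L^2 M T^-3].
V (voltage) has dimensions [I^-1 L^2 M T^-3].

Left side: [I^-1 L^2 M T^-3]
Right side: [I^-1 L^-2 M^-1 T^3]

The two sides have different dimensions, so the equation is NOT dimensionally consistent.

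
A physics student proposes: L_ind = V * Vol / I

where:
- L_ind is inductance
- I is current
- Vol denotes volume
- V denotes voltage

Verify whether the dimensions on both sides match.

No

L_ind (inductance) has dimensions [I^-2 L^2 M T^-2].
I (current) has dimensions [I].
Vol (volume) has dimensions [L^3].
V (voltage) has dimensions [I^-1 L^2 M T^-3].

Left side: [I^-2 L^2 M T^-2]
Right side: [I^-2 L^5 M T^-3]

The two sides have different dimensions, so the equation is NOT dimensionally consistent.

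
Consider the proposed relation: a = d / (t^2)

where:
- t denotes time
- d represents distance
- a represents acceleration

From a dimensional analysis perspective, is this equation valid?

Yes

t (time) has dimensions [T].
d (distance) has dimensions [L].
a (acceleration) has dimensions [L T^-2].

Left side: [L T^-2]
Right side: [L T^-2]

Both sides have the same dimensions, so the equation is dimensionally consistent.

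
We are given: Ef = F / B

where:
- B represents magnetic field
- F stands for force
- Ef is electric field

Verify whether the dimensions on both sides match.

No

B (magnetic field) has dimensions [I^-1 M T^-2].
F (force) has dimensions [L M T^-2].
Ef (electric field) has dimensions [I^-1 L M T^-3].

Left side: [I^-1 L M T^-3]
Right side: [I L]

The two sides have different dimensions, so the equation is NOT dimensionally consistent.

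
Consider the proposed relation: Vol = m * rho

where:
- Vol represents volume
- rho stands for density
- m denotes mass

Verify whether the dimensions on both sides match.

No

Vol (volume) has dimensions [L^3].
rho (density) has dimensions [L^-3 M].
m (mass) has dimensions [M].

Left side: [L^3]
Right side: [L^-3 M^2]

The two sides have different dimensions, so the equation is NOT dimensionally consistent.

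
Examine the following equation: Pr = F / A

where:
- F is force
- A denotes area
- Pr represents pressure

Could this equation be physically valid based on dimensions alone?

Yes

F (force) has dimensions [L M T^-2].
A (area) has dimensions [L^2].
Pr (pressure) has dimensions [L^-1 M T^-2].

Left side: [L^-1 M T^-2]
Right side: [L^-1 M T^-2]

Both sides have the same dimensions, so the equation is dimensionally consistent.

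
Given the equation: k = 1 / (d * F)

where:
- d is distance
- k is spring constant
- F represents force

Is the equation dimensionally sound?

No

d (distance) has dimensions [L].
k (spring constant) has dimensions [M T^-2].
F (force) has dimensions [L M T^-2].

Left side: [M T^-2]
Right side: [L^-2 M^-1 T^2]

The two sides have different dimensions, so the equation is NOT dimensionally consistent.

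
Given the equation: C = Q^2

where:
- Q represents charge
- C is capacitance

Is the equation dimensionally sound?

No

Q (charge) has dimensions [I T].
C (capacitance) has dimensions [I^2 L^-2 M^-1 T^4].

Left side: [I^2 L^-2 M^-1 T^4]
Right side: [I^2 T^2]

The two sides have different dimensions, so the equation is NOT dimensionally consistent.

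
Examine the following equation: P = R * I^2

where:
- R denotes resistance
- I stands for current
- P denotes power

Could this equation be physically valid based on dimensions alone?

Yes

R (resistance) has dimensions [I^-2 L^2 M T^-3].
I (current) has dimensions [I].
P (power) has dimensions [L^2 M T^-3].

Left side: [L^2 M T^-3]
Right side: [L^2 M T^-3]

Both sides have the same dimensions, so the equation is dimensionally consistent.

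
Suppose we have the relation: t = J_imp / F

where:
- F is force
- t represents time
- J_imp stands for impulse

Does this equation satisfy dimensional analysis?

Yes

F (force) has dimensions [L M T^-2].
t (time) has dimensions [T].
J_imp (impulse) has dimensions [L M T^-1].

Left side: [T]
Right side: [T]

Both sides have the same dimensions, so the equation is dimensionally consistent.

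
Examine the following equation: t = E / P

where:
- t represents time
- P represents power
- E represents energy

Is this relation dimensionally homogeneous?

Yes

t (time) has dimensions [T].
P (power) has dimensions [L^2 M T^-3].
E (energy) has dimensions [L^2 M T^-2].

Left side: [T]
Right side: [T]

Both sides have the same dimensions, so the equation is dimensionally consistent.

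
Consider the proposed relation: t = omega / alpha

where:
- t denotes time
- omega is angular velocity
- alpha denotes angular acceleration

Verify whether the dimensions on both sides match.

Yes

t (time) has dimensions [T].
omega (angular velocity) has dimensions [T^-1].
alpha (angular acceleration) has dimensions [T^-2].

Left side: [T]
Right side: [T]

Both sides have the same dimensions, so the equation is dimensionally consistent.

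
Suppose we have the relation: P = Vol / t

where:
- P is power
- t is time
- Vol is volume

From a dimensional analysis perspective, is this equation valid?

No

P (power) has dimensions [L^2 M T^-3].
t (time) has dimensions [T].
Vol (volume) has dimensions [L^3].

Left side: [L^2 M T^-3]
Right side: [L^3 T^-1]

The two sides have different dimensions, so the equation is NOT dimensionally consistent.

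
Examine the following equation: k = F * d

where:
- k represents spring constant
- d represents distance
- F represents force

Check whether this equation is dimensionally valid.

No

k (spring constant) has dimensions [M T^-2].
d (distance) has dimensions [L].
F (force) has dimensions [L M T^-2].

Left side: [M T^-2]
Right side: [L^2 M T^-2]

The two sides have different dimensions, so the equation is NOT dimensionally consistent.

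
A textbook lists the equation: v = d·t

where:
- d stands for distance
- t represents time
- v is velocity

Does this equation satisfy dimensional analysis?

No

d (distance) has dimensions [L].
t (time) has dimensions [T].
v (velocity) has dimensions [L T^-1].

Left side: [L T^-1]
Right side: [L T]

The two sides have different dimensions, so the equation is NOT dimensionally consistent.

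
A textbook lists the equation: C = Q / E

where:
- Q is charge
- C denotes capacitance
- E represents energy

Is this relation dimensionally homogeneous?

No

Q (charge) has dimensions [I T].
C (capacitance) has dimensions [I^2 L^-2 M^-1 T^4].
E (energy) has dimensions [L^2 M T^-2].

Left side: [I^2 L^-2 M^-1 T^4]
Right side: [I L^-2 M^-1 T^3]

The two sides have different dimensions, so the equation is NOT dimensionally consistent.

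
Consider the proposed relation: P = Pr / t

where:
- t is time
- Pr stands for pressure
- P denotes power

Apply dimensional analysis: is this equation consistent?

No

t (time) has dimensions [T].
Pr (pressure) has dimensions [L^-1 M T^-2].
P (power) has dimensions [L^2 M T^-3].

Left side: [L^2 M T^-3]
Right side: [L^-1 M T^-3]

The two sides have different dimensions, so the equation is NOT dimensionally consistent.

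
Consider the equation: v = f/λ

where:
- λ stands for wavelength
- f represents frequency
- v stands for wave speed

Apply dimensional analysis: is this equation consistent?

No

λ (wavelength) has dimensions [L].
f (frequency) has dimensions [T^-1].
v (wave speed) has dimensions [L T^-1].

Left side: [L T^-1]
Right side: [L^-1 T^-1]

The two sides have different dimensions, so the equation is NOT dimensionally consistent.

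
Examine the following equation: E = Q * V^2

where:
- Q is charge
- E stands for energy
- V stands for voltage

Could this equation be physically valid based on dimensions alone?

No

Q (charge) has dimensions [I T].
E (energy) has dimensions [L^2 M T^-2].
V (voltage) has dimensions [I^-1 L^2 M T^-3].

Left side: [L^2 M T^-2]
Right side: [I^-1 L^4 M^2 T^-5]

The two sides have different dimensions, so the equation is NOT dimensionally consistent.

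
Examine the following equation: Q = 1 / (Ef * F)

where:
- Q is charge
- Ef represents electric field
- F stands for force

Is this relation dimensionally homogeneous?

No

Q (charge) has dimensions [I T].
Ef (electric field) has dimensions [I^-1 L M T^-3].
F (force) has dimensions [L M T^-2].

Left side: [I T]
Right side: [I L^-2 M^-2 T^5]

The two sides have different dimensions, so the equation is NOT dimensionally consistent.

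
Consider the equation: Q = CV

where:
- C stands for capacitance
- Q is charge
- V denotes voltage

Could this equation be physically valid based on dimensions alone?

Yes

C (capacitance) has dimensions [I^2 L^-2 M^-1 T^4].
Q (charge) has dimensions [I T].
V (voltage) has dimensions [I^-1 L^2 M T^-3].

Left side: [I T]
Right side: [I T]

Both sides have the same dimensions, so the equation is dimensionally consistent.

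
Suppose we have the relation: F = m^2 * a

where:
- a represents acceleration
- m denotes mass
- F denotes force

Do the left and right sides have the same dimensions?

No

a (acceleration) has dimensions [L T^-2].
m (mass) has dimensions [M].
F (force) has dimensions [L M T^-2].

Left side: [L M T^-2]
Right side: [L M^2 T^-2]

The two sides have different dimensions, so the equation is NOT dimensionally consistent.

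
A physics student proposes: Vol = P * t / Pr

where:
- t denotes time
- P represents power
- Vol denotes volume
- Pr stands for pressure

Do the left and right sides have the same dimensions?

Yes

t (time) has dimensions [T].
P (power) has dimensions [L^2 M T^-3].
Vol (volume) has dimensions [L^3].
Pr (pressure) has dimensions [L^-1 M T^-2].

Left side: [L^3]
Right side: [L^3]

Both sides have the same dimensions, so the equation is dimensionally consistent.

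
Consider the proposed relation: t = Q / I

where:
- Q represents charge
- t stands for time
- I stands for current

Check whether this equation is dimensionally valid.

Yes

Q (charge) has dimensions [I T].
t (time) has dimensions [T].
I (current) has dimensions [I].

Left side: [T]
Right side: [T]

Both sides have the same dimensions, so the equation is dimensionally consistent.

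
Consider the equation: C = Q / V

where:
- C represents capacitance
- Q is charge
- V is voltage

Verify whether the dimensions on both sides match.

Yes

C (capacitance) has dimensions [I^2 L^-2 M^-1 T^4].
Q (charge) has dimensions [I T].
V (voltage) has dimensions [I^-1 L^2 M T^-3].

Left side: [I^2 L^-2 M^-1 T^4]
Right side: [I^2 L^-2 M^-1 T^4]

Both sides have the same dimensions, so the equation is dimensionally consistent.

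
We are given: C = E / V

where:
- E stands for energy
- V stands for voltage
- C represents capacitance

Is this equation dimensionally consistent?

No

E (energy) has dimensions [L^2 M T^-2].
V (voltage) has dimensions [I^-1 L^2 M T^-3].
C (capacitance) has dimensions [I^2 L^-2 M^-1 T^4].

Left side: [I^2 L^-2 M^-1 T^4]
Right side: [I T]

The two sides have different dimensions, so the equation is NOT dimensionally consistent.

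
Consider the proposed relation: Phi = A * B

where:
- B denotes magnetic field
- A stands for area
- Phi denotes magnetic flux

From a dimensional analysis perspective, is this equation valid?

Yes

B (magnetic field) has dimensions [I^-1 M T^-2].
A (area) has dimensions [L^2].
Phi (magnetic flux) has dimensions [I^-1 L^2 M T^-2].

Left side: [I^-1 L^2 M T^-2]
Right side: [I^-1 L^2 M T^-2]

Both sides have the same dimensions, so the equation is dimensionally consistent.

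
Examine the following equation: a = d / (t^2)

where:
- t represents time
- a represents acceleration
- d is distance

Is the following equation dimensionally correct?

Yes

t (time) has dimensions [T].
a (acceleration) has dimensions [L T^-2].
d (distance) has dimensions [L].

Left side: [L T^-2]
Right side: [L T^-2]

Both sides have the same dimensions, so the equation is dimensionally consistent.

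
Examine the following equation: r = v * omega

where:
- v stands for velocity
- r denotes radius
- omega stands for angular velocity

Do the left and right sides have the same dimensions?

No

v (velocity) has dimensions [L T^-1].
r (radius) has dimensions [L].
omega (angular velocity) has dimensions [T^-1].

Left side: [L]
Right side: [L T^-2]

The two sides have different dimensions, so the equation is NOT dimensionally consistent.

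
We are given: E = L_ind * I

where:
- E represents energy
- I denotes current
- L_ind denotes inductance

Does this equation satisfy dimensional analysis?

No

E (energy) has dimensions [L^2 M T^-2].
I (current) has dimensions [I].
L_ind (inductance) has dimensions [I^-2 L^2 M T^-2].

Left side: [L^2 M T^-2]
Right side: [I^-1 L^2 M T^-2]

The two sides have different dimensions, so the equation is NOT dimensionally consistent.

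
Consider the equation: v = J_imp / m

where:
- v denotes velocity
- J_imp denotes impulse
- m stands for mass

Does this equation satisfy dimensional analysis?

Yes

v (velocity) has dimensions [L T^-1].
J_imp (impulse) has dimensions [L M T^-1].
m (mass) has dimensions [M].

Left side: [L T^-1]
Right side: [L T^-1]

Both sides have the same dimensions, so the equation is dimensionally consistent.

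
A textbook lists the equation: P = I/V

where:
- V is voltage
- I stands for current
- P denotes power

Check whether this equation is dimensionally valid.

No

V (voltage) has dimensions [I^-1 L^2 M T^-3].
I (current) has dimensions [I].
P (power) has dimensions [L^2 M T^-3].

Left side: [L^2 M T^-3]
Right side: [I^2 L^-2 M^-1 T^3]

The two sides have different dimensions, so the equation is NOT dimensionally consistent.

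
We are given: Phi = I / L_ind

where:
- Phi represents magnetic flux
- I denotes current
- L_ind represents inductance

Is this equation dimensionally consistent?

No

Phi (magnetic flux) has dimensions [I^-1 L^2 M T^-2].
I (current) has dimensions [I].
L_ind (inductance) has dimensions [I^-2 L^2 M T^-2].

Left side: [I^-1 L^2 M T^-2]
Right side: [I^3 L^-2 M^-1 T^2]

The two sides have different dimensions, so the equation is NOT dimensionally consistent.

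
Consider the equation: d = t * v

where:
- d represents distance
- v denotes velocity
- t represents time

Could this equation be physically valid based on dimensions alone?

Yes

d (distance) has dimensions [L].
v (velocity) has dimensions [L T^-1].
t (time) has dimensions [T].

Left side: [L]
Right side: [L]

Both sides have the same dimensions, so the equation is dimensionally consistent.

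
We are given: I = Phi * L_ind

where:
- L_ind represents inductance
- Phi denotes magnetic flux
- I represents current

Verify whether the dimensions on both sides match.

No

L_ind (inductance) has dimensions [I^-2 L^2 M T^-2].
Phi (magnetic flux) has dimensions [I^-1 L^2 M T^-2].
I (current) has dimensions [I].

Left side: [I]
Right side: [I^-3 L^4 M^2 T^-4]

The two sides have different dimensions, so the equation is NOT dimensionally consistent.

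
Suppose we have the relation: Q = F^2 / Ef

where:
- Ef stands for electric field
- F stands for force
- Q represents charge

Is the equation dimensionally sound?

No

Ef (electric field) has dimensions [I^-1 L M T^-3].
F (force) has dimensions [L M T^-2].
Q (charge) has dimensions [I T].

Left side: [I T]
Right side: [I L M T^-1]

The two sides have different dimensions, so the equation is NOT dimensionally consistent.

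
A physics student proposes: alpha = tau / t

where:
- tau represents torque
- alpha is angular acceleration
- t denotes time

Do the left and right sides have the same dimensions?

No

tau (torque) has dimensions [L^2 M T^-2].
alpha (angular acceleration) has dimensions [T^-2].
t (time) has dimensions [T].

Left side: [T^-2]
Right side: [L^2 M T^-3]

The two sides have different dimensions, so the equation is NOT dimensionally consistent.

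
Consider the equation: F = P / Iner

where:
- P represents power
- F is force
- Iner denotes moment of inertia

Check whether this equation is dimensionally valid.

No

P (power) has dimensions [L^2 M T^-3].
F (force) has dimensions [L M T^-2].
Iner (moment of inertia) has dimensions [L^2 M].

Left side: [L M T^-2]
Right side: [T^-3]

The two sides have different dimensions, so the equation is NOT dimensionally consistent.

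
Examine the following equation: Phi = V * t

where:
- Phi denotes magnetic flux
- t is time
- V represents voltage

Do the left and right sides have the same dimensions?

Yes

Phi (magnetic flux) has dimensions [I^-1 L^2 M T^-2].
t (time) has dimensions [T].
V (voltage) has dimensions [I^-1 L^2 M T^-3].

Left side: [I^-1 L^2 M T^-2]
Right side: [I^-1 L^2 M T^-2]

Both sides have the same dimensions, so the equation is dimensionally consistent.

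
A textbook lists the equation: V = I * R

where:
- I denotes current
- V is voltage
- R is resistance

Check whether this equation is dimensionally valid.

Yes

I (current) has dimensions [I].
V (voltage) has dimensions [I^-1 L^2 M T^-3].
R (resistance) has dimensions [I^-2 L^2 M T^-3].

Left side: [I^-1 L^2 M T^-3]
Right side: [I^-1 L^2 M T^-3]

Both sides have the same dimensions, so the equation is dimensionally consistent.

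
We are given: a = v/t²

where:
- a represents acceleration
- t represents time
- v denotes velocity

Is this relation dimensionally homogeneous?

No

a (acceleration) has dimensions [L T^-2].
t (time) has dimensions [T].
v (velocity) has dimensions [L T^-1].

Left side: [L T^-2]
Right side: [L T^-3]

The two sides have different dimensions, so the equation is NOT dimensionally consistent.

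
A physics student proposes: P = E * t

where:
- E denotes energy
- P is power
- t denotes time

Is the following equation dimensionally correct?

No

E (energy) has dimensions [L^2 M T^-2].
P (power) has dimensions [L^2 M T^-3].
t (time) has dimensions [T].

Left side: [L^2 M T^-3]
Right side: [L^2 M T^-1]

The two sides have different dimensions, so the equation is NOT dimensionally consistent.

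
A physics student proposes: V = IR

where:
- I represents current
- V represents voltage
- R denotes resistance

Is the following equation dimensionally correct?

Yes

I (current) has dimensions [I].
V (voltage) has dimensions [I^-1 L^2 M T^-3].
R (resistance) has dimensions [I^-2 L^2 M T^-3].

Left side: [I^-1 L^2 M T^-3]
Right side: [I^-1 L^2 M T^-3]

Both sides have the same dimensions, so the equation is dimensionally consistent.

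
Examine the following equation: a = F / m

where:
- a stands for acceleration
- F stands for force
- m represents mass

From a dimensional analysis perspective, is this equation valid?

Yes

a (acceleration) has dimensions [L T^-2].
F (force) has dimensions [L M T^-2].
m (mass) has dimensions [M].

Left side: [L T^-2]
Right side: [L T^-2]

Both sides have the same dimensions, so the equation is dimensionally consistent.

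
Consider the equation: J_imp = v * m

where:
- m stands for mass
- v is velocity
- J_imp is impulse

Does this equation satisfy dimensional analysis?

Yes

m (mass) has dimensions [M].
v (velocity) has dimensions [L T^-1].
J_imp (impulse) has dimensions [L M T^-1].

Left side: [L M T^-1]
Right side: [L M T^-1]

Both sides have the same dimensions, so the equation is dimensionally consistent.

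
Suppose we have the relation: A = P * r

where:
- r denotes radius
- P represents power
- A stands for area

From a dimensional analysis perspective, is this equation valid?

No

r (radius) has dimensions [L].
P (power) has dimensions [L^2 M T^-3].
A (area) has dimensions [L^2].

Left side: [L^2]
Right side: [L^3 M T^-3]

The two sides have different dimensions, so the equation is NOT dimensionally consistent.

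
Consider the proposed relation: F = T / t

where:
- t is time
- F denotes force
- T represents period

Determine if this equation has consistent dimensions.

No

t (time) has dimensions [T].
F (force) has dimensions [L M T^-2].
T (period) has dimensions [T].

Left side: [L M T^-2]
Right side: [dimensionless]

The two sides have different dimensions, so the equation is NOT dimensionally consistent.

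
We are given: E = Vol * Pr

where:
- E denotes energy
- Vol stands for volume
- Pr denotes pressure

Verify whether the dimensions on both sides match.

Yes

E (energy) has dimensions [L^2 M T^-2].
Vol (volume) has dimensions [L^3].
Pr (pressure) has dimensions [L^-1 M T^-2].

Left side: [L^2 M T^-2]
Right side: [L^2 M T^-2]

Both sides have the same dimensions, so the equation is dimensionally consistent.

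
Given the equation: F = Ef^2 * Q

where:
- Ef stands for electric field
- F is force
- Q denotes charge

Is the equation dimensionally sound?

No

Ef (electric field) has dimensions [I^-1 L M T^-3].
F (force) has dimensions [L M T^-2].
Q (charge) has dimensions [I T].

Left side: [L M T^-2]
Right side: [I^-1 L^2 M^2 T^-5]

The two sides have different dimensions, so the equation is NOT dimensionally consistent.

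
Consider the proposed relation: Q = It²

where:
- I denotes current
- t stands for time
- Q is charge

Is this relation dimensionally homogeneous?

No

I (current) has dimensions [I].
t (time) has dimensions [T].
Q (charge) has dimensions [I T].

Left side: [I T]
Right side: [I T^2]

The two sides have different dimensions, so the equation is NOT dimensionally consistent.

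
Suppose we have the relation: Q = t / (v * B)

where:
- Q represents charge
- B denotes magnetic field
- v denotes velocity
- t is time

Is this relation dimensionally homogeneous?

No

Q (charge) has dimensions [I T].
B (magnetic field) has dimensions [I^-1 M T^-2].
v (velocity) has dimensions [L T^-1].
t (time) has dimensions [T].

Left side: [I T]
Right side: [I L^-1 M^-1 T^4]

The two sides have different dimensions, so the equation is NOT dimensionally consistent.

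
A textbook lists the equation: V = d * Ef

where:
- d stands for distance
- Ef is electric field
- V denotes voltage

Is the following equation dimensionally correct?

Yes

d (distance) has dimensions [L].
Ef (electric field) has dimensions [I^-1 L M T^-3].
V (voltage) has dimensions [I^-1 L^2 M T^-3].

Left side: [I^-1 L^2 M T^-3]
Right side: [I^-1 L^2 M T^-3]

Both sides have the same dimensions, so the equation is dimensionally consistent.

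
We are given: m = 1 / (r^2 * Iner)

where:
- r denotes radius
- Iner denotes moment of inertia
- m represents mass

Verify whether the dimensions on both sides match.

No

r (radius) has dimensions [L].
Iner (moment of inertia) has dimensions [L^2 M].
m (mass) has dimensions [M].

Left side: [M]
Right side: [L^-4 M^-1]

The two sides have different dimensions, so the equation is NOT dimensionally consistent.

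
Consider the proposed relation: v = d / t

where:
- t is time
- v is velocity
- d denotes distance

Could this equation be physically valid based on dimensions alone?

Yes

t (time) has dimensions [T].
v (velocity) has dimensions [L T^-1].
d (distance) has dimensions [L].

Left side: [L T^-1]
Right side: [L T^-1]

Both sides have the same dimensions, so the equation is dimensionally consistent.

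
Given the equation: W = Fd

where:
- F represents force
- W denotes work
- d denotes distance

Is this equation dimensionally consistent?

Yes

F (force) has dimensions [L M T^-2].
W (work) has dimensions [L^2 M T^-2].
d (distance) has dimensions [L].

Left side: [L^2 M T^-2]
Right side: [L^2 M T^-2]

Both sides have the same dimensions, so the equation is dimensionally consistent.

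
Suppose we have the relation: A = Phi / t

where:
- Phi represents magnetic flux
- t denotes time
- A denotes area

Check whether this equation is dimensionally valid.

No

Phi (magnetic flux) has dimensions [I^-1 L^2 M T^-2].
t (time) has dimensions [T].
A (area) has dimensions [L^2].

Left side: [L^2]
Right side: [I^-1 L^2 M T^-3]

The two sides have different dimensions, so the equation is NOT dimensionally consistent.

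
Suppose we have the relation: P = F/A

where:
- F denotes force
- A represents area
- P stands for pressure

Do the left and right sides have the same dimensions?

Yes

F (force) has dimensions [L M T^-2].
A (area) has dimensions [L^2].
P (pressure) has dimensions [L^-1 M T^-2].

Left side: [L^-1 M T^-2]
Right side: [L^-1 M T^-2]

Both sides have the same dimensions, so the equation is dimensionally consistent.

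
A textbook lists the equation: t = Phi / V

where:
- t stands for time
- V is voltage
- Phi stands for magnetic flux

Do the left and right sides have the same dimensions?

Yes

t (time) has dimensions [T].
V (voltage) has dimensions [I^-1 L^2 M T^-3].
Phi (magnetic flux) has dimensions [I^-1 L^2 M T^-2].

Left side: [T]
Right side: [T]

Both sides have the same dimensions, so the equation is dimensionally consistent.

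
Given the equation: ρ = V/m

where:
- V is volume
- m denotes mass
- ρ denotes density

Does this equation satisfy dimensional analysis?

No

V (volume) has dimensions [L^3].
m (mass) has dimensions [M].
ρ (density) has dimensions [L^-3 M].

Left side: [L^-3 M]
Right side: [L^3 M^-1]

The two sides have different dimensions, so the equation is NOT dimensionally consistent.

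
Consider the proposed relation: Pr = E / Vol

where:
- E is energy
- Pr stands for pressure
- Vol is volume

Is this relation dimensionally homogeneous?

Yes

E (energy) has dimensions [L^2 M T^-2].
Pr (pressure) has dimensions [L^-1 M T^-2].
Vol (volume) has dimensions [L^3].

Left side: [L^-1 M T^-2]
Right side: [L^-1 M T^-2]

Both sides have the same dimensions, so the equation is dimensionally consistent.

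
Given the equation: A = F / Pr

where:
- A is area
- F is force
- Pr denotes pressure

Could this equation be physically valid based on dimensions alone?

Yes

A (area) has dimensions [L^2].
F (force) has dimensions [L M T^-2].
Pr (pressure) has dimensions [L^-1 M T^-2].

Left side: [L^2]
Right side: [L^2]

Both sides have the same dimensions, so the equation is dimensionally consistent.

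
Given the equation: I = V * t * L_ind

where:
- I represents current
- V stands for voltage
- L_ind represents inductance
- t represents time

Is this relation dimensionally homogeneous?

No

I (current) has dimensions [I].
V (voltage) has dimensions [I^-1 L^2 M T^-3].
L_ind (inductance) has dimensions [I^-2 L^2 M T^-2].
t (time) has dimensions [T].

Left side: [I]
Right side: [I^-3 L^4 M^2 T^-4]

The two sides have different dimensions, so the equation is NOT dimensionally consistent.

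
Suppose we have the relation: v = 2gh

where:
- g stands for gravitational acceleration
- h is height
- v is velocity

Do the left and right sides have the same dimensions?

No

g (gravitational acceleration) has dimensions [L T^-2].
h (height) has dimensions [L].
v (velocity) has dimensions [L T^-1].

Left side: [L T^-1]
Right side: [L^2 T^-2]

The two sides have different dimensions, so the equation is NOT dimensionally consistent.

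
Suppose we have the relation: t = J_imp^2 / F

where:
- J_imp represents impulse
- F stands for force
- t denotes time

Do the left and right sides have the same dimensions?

No

J_imp (impulse) has dimensions [L M T^-1].
F (force) has dimensions [L M T^-2].
t (time) has dimensions [T].

Left side: [T]
Right side: [L M]

The two sides have different dimensions, so the equation is NOT dimensionally consistent.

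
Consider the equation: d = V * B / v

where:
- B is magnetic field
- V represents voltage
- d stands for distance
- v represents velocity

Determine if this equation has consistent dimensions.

No

B (magnetic field) has dimensions [I^-1 M T^-2].
V (voltage) has dimensions [I^-1 L^2 M T^-3].
d (distance) has dimensions [L].
v (velocity) has dimensions [L T^-1].

Left side: [L]
Right side: [I^-2 L M^2 T^-4]

The two sides have different dimensions, so the equation is NOT dimensionally consistent.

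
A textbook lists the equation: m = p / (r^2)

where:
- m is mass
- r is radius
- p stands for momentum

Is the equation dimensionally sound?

No

m (mass) has dimensions [M].
r (radius) has dimensions [L].
p (momentum) has dimensions [L M T^-1].

Left side: [M]
Right side: [L^-1 M T^-1]

The two sides have different dimensions, so the equation is NOT dimensionally consistent.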